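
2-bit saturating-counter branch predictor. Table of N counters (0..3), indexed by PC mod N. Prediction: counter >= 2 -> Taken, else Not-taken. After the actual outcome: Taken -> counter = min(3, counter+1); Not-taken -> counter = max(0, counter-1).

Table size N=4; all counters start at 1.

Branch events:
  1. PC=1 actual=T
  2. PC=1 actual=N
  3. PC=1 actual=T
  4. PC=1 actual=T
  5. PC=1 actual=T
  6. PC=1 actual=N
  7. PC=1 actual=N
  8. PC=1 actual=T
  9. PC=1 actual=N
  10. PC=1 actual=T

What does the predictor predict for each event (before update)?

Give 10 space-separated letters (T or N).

Ev 1: PC=1 idx=1 pred=N actual=T -> ctr[1]=2
Ev 2: PC=1 idx=1 pred=T actual=N -> ctr[1]=1
Ev 3: PC=1 idx=1 pred=N actual=T -> ctr[1]=2
Ev 4: PC=1 idx=1 pred=T actual=T -> ctr[1]=3
Ev 5: PC=1 idx=1 pred=T actual=T -> ctr[1]=3
Ev 6: PC=1 idx=1 pred=T actual=N -> ctr[1]=2
Ev 7: PC=1 idx=1 pred=T actual=N -> ctr[1]=1
Ev 8: PC=1 idx=1 pred=N actual=T -> ctr[1]=2
Ev 9: PC=1 idx=1 pred=T actual=N -> ctr[1]=1
Ev 10: PC=1 idx=1 pred=N actual=T -> ctr[1]=2

Answer: N T N T T T T N T N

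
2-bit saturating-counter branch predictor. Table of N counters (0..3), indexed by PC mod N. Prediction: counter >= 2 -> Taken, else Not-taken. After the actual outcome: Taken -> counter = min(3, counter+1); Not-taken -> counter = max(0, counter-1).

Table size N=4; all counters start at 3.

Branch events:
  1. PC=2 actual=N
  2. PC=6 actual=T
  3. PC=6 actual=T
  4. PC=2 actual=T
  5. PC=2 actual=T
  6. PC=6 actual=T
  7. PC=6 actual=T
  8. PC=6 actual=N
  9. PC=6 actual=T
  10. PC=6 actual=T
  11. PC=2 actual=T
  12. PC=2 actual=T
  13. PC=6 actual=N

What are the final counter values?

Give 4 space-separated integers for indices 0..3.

Ev 1: PC=2 idx=2 pred=T actual=N -> ctr[2]=2
Ev 2: PC=6 idx=2 pred=T actual=T -> ctr[2]=3
Ev 3: PC=6 idx=2 pred=T actual=T -> ctr[2]=3
Ev 4: PC=2 idx=2 pred=T actual=T -> ctr[2]=3
Ev 5: PC=2 idx=2 pred=T actual=T -> ctr[2]=3
Ev 6: PC=6 idx=2 pred=T actual=T -> ctr[2]=3
Ev 7: PC=6 idx=2 pred=T actual=T -> ctr[2]=3
Ev 8: PC=6 idx=2 pred=T actual=N -> ctr[2]=2
Ev 9: PC=6 idx=2 pred=T actual=T -> ctr[2]=3
Ev 10: PC=6 idx=2 pred=T actual=T -> ctr[2]=3
Ev 11: PC=2 idx=2 pred=T actual=T -> ctr[2]=3
Ev 12: PC=2 idx=2 pred=T actual=T -> ctr[2]=3
Ev 13: PC=6 idx=2 pred=T actual=N -> ctr[2]=2

Answer: 3 3 2 3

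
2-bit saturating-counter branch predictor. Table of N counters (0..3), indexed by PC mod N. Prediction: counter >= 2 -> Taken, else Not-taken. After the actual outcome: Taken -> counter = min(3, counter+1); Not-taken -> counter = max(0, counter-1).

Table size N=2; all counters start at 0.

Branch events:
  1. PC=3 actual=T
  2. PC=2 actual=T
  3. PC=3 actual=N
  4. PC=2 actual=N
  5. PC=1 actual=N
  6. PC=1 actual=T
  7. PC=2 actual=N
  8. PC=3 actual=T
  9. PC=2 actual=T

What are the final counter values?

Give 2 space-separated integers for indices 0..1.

Ev 1: PC=3 idx=1 pred=N actual=T -> ctr[1]=1
Ev 2: PC=2 idx=0 pred=N actual=T -> ctr[0]=1
Ev 3: PC=3 idx=1 pred=N actual=N -> ctr[1]=0
Ev 4: PC=2 idx=0 pred=N actual=N -> ctr[0]=0
Ev 5: PC=1 idx=1 pred=N actual=N -> ctr[1]=0
Ev 6: PC=1 idx=1 pred=N actual=T -> ctr[1]=1
Ev 7: PC=2 idx=0 pred=N actual=N -> ctr[0]=0
Ev 8: PC=3 idx=1 pred=N actual=T -> ctr[1]=2
Ev 9: PC=2 idx=0 pred=N actual=T -> ctr[0]=1

Answer: 1 2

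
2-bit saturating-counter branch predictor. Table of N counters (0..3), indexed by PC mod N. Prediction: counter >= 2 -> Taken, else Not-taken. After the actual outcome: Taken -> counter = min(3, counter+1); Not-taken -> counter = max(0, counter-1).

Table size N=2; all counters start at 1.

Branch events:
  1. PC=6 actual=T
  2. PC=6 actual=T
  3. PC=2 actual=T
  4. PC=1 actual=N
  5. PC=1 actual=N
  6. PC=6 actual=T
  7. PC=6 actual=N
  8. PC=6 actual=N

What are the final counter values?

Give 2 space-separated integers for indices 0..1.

Answer: 1 0

Derivation:
Ev 1: PC=6 idx=0 pred=N actual=T -> ctr[0]=2
Ev 2: PC=6 idx=0 pred=T actual=T -> ctr[0]=3
Ev 3: PC=2 idx=0 pred=T actual=T -> ctr[0]=3
Ev 4: PC=1 idx=1 pred=N actual=N -> ctr[1]=0
Ev 5: PC=1 idx=1 pred=N actual=N -> ctr[1]=0
Ev 6: PC=6 idx=0 pred=T actual=T -> ctr[0]=3
Ev 7: PC=6 idx=0 pred=T actual=N -> ctr[0]=2
Ev 8: PC=6 idx=0 pred=T actual=N -> ctr[0]=1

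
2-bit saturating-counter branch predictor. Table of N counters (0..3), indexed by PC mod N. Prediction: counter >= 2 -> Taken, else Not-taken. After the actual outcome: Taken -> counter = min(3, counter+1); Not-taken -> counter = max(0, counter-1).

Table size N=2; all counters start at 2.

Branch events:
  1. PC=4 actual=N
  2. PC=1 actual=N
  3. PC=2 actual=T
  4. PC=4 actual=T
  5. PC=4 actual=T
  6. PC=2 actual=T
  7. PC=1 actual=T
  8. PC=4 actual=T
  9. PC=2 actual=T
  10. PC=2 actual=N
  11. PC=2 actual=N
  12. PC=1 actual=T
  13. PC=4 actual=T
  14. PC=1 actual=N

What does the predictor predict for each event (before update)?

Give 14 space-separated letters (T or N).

Ev 1: PC=4 idx=0 pred=T actual=N -> ctr[0]=1
Ev 2: PC=1 idx=1 pred=T actual=N -> ctr[1]=1
Ev 3: PC=2 idx=0 pred=N actual=T -> ctr[0]=2
Ev 4: PC=4 idx=0 pred=T actual=T -> ctr[0]=3
Ev 5: PC=4 idx=0 pred=T actual=T -> ctr[0]=3
Ev 6: PC=2 idx=0 pred=T actual=T -> ctr[0]=3
Ev 7: PC=1 idx=1 pred=N actual=T -> ctr[1]=2
Ev 8: PC=4 idx=0 pred=T actual=T -> ctr[0]=3
Ev 9: PC=2 idx=0 pred=T actual=T -> ctr[0]=3
Ev 10: PC=2 idx=0 pred=T actual=N -> ctr[0]=2
Ev 11: PC=2 idx=0 pred=T actual=N -> ctr[0]=1
Ev 12: PC=1 idx=1 pred=T actual=T -> ctr[1]=3
Ev 13: PC=4 idx=0 pred=N actual=T -> ctr[0]=2
Ev 14: PC=1 idx=1 pred=T actual=N -> ctr[1]=2

Answer: T T N T T T N T T T T T N T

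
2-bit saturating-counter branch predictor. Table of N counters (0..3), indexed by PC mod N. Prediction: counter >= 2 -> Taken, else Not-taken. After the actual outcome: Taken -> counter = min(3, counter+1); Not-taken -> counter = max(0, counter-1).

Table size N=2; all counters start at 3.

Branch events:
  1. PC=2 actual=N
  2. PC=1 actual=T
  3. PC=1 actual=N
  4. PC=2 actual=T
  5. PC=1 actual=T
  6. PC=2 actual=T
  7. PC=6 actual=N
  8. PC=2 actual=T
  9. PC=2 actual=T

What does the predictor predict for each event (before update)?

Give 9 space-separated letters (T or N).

Answer: T T T T T T T T T

Derivation:
Ev 1: PC=2 idx=0 pred=T actual=N -> ctr[0]=2
Ev 2: PC=1 idx=1 pred=T actual=T -> ctr[1]=3
Ev 3: PC=1 idx=1 pred=T actual=N -> ctr[1]=2
Ev 4: PC=2 idx=0 pred=T actual=T -> ctr[0]=3
Ev 5: PC=1 idx=1 pred=T actual=T -> ctr[1]=3
Ev 6: PC=2 idx=0 pred=T actual=T -> ctr[0]=3
Ev 7: PC=6 idx=0 pred=T actual=N -> ctr[0]=2
Ev 8: PC=2 idx=0 pred=T actual=T -> ctr[0]=3
Ev 9: PC=2 idx=0 pred=T actual=T -> ctr[0]=3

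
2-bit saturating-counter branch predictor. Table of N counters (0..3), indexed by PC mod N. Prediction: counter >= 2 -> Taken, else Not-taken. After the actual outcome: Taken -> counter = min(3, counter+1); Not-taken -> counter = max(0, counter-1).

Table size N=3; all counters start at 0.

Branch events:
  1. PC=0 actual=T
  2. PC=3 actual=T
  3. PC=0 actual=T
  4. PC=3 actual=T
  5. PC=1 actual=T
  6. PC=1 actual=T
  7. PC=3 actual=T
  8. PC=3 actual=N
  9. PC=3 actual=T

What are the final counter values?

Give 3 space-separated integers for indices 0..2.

Answer: 3 2 0

Derivation:
Ev 1: PC=0 idx=0 pred=N actual=T -> ctr[0]=1
Ev 2: PC=3 idx=0 pred=N actual=T -> ctr[0]=2
Ev 3: PC=0 idx=0 pred=T actual=T -> ctr[0]=3
Ev 4: PC=3 idx=0 pred=T actual=T -> ctr[0]=3
Ev 5: PC=1 idx=1 pred=N actual=T -> ctr[1]=1
Ev 6: PC=1 idx=1 pred=N actual=T -> ctr[1]=2
Ev 7: PC=3 idx=0 pred=T actual=T -> ctr[0]=3
Ev 8: PC=3 idx=0 pred=T actual=N -> ctr[0]=2
Ev 9: PC=3 idx=0 pred=T actual=T -> ctr[0]=3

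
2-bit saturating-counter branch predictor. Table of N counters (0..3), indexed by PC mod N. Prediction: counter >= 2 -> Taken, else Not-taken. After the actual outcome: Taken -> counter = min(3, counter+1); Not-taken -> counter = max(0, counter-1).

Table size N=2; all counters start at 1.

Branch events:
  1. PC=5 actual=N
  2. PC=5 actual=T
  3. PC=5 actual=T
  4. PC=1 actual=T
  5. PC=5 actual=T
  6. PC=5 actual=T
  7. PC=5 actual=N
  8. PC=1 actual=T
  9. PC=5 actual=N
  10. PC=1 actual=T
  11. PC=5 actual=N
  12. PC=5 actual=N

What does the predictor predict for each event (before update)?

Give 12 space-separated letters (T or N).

Ev 1: PC=5 idx=1 pred=N actual=N -> ctr[1]=0
Ev 2: PC=5 idx=1 pred=N actual=T -> ctr[1]=1
Ev 3: PC=5 idx=1 pred=N actual=T -> ctr[1]=2
Ev 4: PC=1 idx=1 pred=T actual=T -> ctr[1]=3
Ev 5: PC=5 idx=1 pred=T actual=T -> ctr[1]=3
Ev 6: PC=5 idx=1 pred=T actual=T -> ctr[1]=3
Ev 7: PC=5 idx=1 pred=T actual=N -> ctr[1]=2
Ev 8: PC=1 idx=1 pred=T actual=T -> ctr[1]=3
Ev 9: PC=5 idx=1 pred=T actual=N -> ctr[1]=2
Ev 10: PC=1 idx=1 pred=T actual=T -> ctr[1]=3
Ev 11: PC=5 idx=1 pred=T actual=N -> ctr[1]=2
Ev 12: PC=5 idx=1 pred=T actual=N -> ctr[1]=1

Answer: N N N T T T T T T T T T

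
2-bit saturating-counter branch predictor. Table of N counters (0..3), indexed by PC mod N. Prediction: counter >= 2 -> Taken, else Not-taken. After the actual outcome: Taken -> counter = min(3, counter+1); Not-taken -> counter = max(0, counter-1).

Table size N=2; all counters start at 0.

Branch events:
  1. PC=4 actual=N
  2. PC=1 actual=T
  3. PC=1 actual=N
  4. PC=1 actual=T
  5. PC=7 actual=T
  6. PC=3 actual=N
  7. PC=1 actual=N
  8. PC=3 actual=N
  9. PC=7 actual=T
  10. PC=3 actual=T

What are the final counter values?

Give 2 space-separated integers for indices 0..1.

Answer: 0 2

Derivation:
Ev 1: PC=4 idx=0 pred=N actual=N -> ctr[0]=0
Ev 2: PC=1 idx=1 pred=N actual=T -> ctr[1]=1
Ev 3: PC=1 idx=1 pred=N actual=N -> ctr[1]=0
Ev 4: PC=1 idx=1 pred=N actual=T -> ctr[1]=1
Ev 5: PC=7 idx=1 pred=N actual=T -> ctr[1]=2
Ev 6: PC=3 idx=1 pred=T actual=N -> ctr[1]=1
Ev 7: PC=1 idx=1 pred=N actual=N -> ctr[1]=0
Ev 8: PC=3 idx=1 pred=N actual=N -> ctr[1]=0
Ev 9: PC=7 idx=1 pred=N actual=T -> ctr[1]=1
Ev 10: PC=3 idx=1 pred=N actual=T -> ctr[1]=2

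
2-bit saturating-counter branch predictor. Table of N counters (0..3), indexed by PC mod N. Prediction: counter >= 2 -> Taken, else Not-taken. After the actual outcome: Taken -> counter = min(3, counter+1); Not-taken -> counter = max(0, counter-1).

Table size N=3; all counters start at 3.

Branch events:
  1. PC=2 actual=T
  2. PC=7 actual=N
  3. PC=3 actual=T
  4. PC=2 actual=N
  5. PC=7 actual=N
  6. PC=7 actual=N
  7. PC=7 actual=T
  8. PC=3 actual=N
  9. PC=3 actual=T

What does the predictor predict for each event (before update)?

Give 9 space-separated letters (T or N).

Answer: T T T T T N N T T

Derivation:
Ev 1: PC=2 idx=2 pred=T actual=T -> ctr[2]=3
Ev 2: PC=7 idx=1 pred=T actual=N -> ctr[1]=2
Ev 3: PC=3 idx=0 pred=T actual=T -> ctr[0]=3
Ev 4: PC=2 idx=2 pred=T actual=N -> ctr[2]=2
Ev 5: PC=7 idx=1 pred=T actual=N -> ctr[1]=1
Ev 6: PC=7 idx=1 pred=N actual=N -> ctr[1]=0
Ev 7: PC=7 idx=1 pred=N actual=T -> ctr[1]=1
Ev 8: PC=3 idx=0 pred=T actual=N -> ctr[0]=2
Ev 9: PC=3 idx=0 pred=T actual=T -> ctr[0]=3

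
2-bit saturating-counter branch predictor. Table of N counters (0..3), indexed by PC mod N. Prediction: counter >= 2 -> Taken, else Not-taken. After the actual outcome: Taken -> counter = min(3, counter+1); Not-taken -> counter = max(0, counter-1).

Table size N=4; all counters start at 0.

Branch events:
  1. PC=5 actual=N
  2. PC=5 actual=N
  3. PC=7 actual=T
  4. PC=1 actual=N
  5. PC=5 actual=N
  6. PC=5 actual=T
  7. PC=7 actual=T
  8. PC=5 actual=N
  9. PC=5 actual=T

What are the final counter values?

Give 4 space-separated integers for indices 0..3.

Ev 1: PC=5 idx=1 pred=N actual=N -> ctr[1]=0
Ev 2: PC=5 idx=1 pred=N actual=N -> ctr[1]=0
Ev 3: PC=7 idx=3 pred=N actual=T -> ctr[3]=1
Ev 4: PC=1 idx=1 pred=N actual=N -> ctr[1]=0
Ev 5: PC=5 idx=1 pred=N actual=N -> ctr[1]=0
Ev 6: PC=5 idx=1 pred=N actual=T -> ctr[1]=1
Ev 7: PC=7 idx=3 pred=N actual=T -> ctr[3]=2
Ev 8: PC=5 idx=1 pred=N actual=N -> ctr[1]=0
Ev 9: PC=5 idx=1 pred=N actual=T -> ctr[1]=1

Answer: 0 1 0 2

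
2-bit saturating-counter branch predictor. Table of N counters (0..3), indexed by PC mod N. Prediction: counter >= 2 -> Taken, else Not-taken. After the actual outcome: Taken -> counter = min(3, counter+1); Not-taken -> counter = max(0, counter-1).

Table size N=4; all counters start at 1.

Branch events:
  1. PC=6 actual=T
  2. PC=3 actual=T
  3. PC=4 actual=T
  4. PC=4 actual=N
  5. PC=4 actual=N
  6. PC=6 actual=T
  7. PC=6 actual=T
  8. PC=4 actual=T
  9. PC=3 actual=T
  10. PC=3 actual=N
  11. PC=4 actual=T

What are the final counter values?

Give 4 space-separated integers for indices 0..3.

Ev 1: PC=6 idx=2 pred=N actual=T -> ctr[2]=2
Ev 2: PC=3 idx=3 pred=N actual=T -> ctr[3]=2
Ev 3: PC=4 idx=0 pred=N actual=T -> ctr[0]=2
Ev 4: PC=4 idx=0 pred=T actual=N -> ctr[0]=1
Ev 5: PC=4 idx=0 pred=N actual=N -> ctr[0]=0
Ev 6: PC=6 idx=2 pred=T actual=T -> ctr[2]=3
Ev 7: PC=6 idx=2 pred=T actual=T -> ctr[2]=3
Ev 8: PC=4 idx=0 pred=N actual=T -> ctr[0]=1
Ev 9: PC=3 idx=3 pred=T actual=T -> ctr[3]=3
Ev 10: PC=3 idx=3 pred=T actual=N -> ctr[3]=2
Ev 11: PC=4 idx=0 pred=N actual=T -> ctr[0]=2

Answer: 2 1 3 2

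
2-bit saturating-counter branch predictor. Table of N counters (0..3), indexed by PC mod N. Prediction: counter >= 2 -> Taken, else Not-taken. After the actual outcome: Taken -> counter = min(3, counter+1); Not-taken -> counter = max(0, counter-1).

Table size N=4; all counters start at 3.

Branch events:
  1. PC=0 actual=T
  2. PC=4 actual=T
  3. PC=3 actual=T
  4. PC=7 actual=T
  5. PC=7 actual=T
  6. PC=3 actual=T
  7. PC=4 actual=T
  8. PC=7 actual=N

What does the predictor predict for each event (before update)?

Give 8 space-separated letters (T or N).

Ev 1: PC=0 idx=0 pred=T actual=T -> ctr[0]=3
Ev 2: PC=4 idx=0 pred=T actual=T -> ctr[0]=3
Ev 3: PC=3 idx=3 pred=T actual=T -> ctr[3]=3
Ev 4: PC=7 idx=3 pred=T actual=T -> ctr[3]=3
Ev 5: PC=7 idx=3 pred=T actual=T -> ctr[3]=3
Ev 6: PC=3 idx=3 pred=T actual=T -> ctr[3]=3
Ev 7: PC=4 idx=0 pred=T actual=T -> ctr[0]=3
Ev 8: PC=7 idx=3 pred=T actual=N -> ctr[3]=2

Answer: T T T T T T T T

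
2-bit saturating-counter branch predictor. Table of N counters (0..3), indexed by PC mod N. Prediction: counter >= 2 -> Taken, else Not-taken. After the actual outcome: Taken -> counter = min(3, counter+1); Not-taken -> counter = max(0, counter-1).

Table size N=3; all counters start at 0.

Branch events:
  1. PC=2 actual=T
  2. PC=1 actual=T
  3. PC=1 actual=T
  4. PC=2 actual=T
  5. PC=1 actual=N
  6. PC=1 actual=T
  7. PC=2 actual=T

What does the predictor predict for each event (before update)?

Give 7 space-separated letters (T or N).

Answer: N N N N T N T

Derivation:
Ev 1: PC=2 idx=2 pred=N actual=T -> ctr[2]=1
Ev 2: PC=1 idx=1 pred=N actual=T -> ctr[1]=1
Ev 3: PC=1 idx=1 pred=N actual=T -> ctr[1]=2
Ev 4: PC=2 idx=2 pred=N actual=T -> ctr[2]=2
Ev 5: PC=1 idx=1 pred=T actual=N -> ctr[1]=1
Ev 6: PC=1 idx=1 pred=N actual=T -> ctr[1]=2
Ev 7: PC=2 idx=2 pred=T actual=T -> ctr[2]=3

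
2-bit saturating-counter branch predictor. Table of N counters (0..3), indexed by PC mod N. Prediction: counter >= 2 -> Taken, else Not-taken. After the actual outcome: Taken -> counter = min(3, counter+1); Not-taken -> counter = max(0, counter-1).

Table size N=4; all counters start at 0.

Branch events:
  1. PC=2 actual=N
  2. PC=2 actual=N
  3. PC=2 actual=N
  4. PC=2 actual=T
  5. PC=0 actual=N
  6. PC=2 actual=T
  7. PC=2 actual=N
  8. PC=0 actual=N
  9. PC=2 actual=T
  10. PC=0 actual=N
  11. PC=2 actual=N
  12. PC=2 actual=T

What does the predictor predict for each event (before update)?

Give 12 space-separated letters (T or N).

Answer: N N N N N N T N N N T N

Derivation:
Ev 1: PC=2 idx=2 pred=N actual=N -> ctr[2]=0
Ev 2: PC=2 idx=2 pred=N actual=N -> ctr[2]=0
Ev 3: PC=2 idx=2 pred=N actual=N -> ctr[2]=0
Ev 4: PC=2 idx=2 pred=N actual=T -> ctr[2]=1
Ev 5: PC=0 idx=0 pred=N actual=N -> ctr[0]=0
Ev 6: PC=2 idx=2 pred=N actual=T -> ctr[2]=2
Ev 7: PC=2 idx=2 pred=T actual=N -> ctr[2]=1
Ev 8: PC=0 idx=0 pred=N actual=N -> ctr[0]=0
Ev 9: PC=2 idx=2 pred=N actual=T -> ctr[2]=2
Ev 10: PC=0 idx=0 pred=N actual=N -> ctr[0]=0
Ev 11: PC=2 idx=2 pred=T actual=N -> ctr[2]=1
Ev 12: PC=2 idx=2 pred=N actual=T -> ctr[2]=2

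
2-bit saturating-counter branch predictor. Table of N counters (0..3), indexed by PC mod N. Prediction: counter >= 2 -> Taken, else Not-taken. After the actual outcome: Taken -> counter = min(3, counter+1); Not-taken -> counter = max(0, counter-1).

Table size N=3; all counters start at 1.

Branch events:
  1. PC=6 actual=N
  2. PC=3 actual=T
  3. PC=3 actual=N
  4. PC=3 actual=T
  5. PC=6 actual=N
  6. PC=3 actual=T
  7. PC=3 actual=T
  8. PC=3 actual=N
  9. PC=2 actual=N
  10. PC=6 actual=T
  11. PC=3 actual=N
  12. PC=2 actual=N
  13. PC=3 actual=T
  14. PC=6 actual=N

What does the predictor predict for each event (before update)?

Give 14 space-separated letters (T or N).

Ev 1: PC=6 idx=0 pred=N actual=N -> ctr[0]=0
Ev 2: PC=3 idx=0 pred=N actual=T -> ctr[0]=1
Ev 3: PC=3 idx=0 pred=N actual=N -> ctr[0]=0
Ev 4: PC=3 idx=0 pred=N actual=T -> ctr[0]=1
Ev 5: PC=6 idx=0 pred=N actual=N -> ctr[0]=0
Ev 6: PC=3 idx=0 pred=N actual=T -> ctr[0]=1
Ev 7: PC=3 idx=0 pred=N actual=T -> ctr[0]=2
Ev 8: PC=3 idx=0 pred=T actual=N -> ctr[0]=1
Ev 9: PC=2 idx=2 pred=N actual=N -> ctr[2]=0
Ev 10: PC=6 idx=0 pred=N actual=T -> ctr[0]=2
Ev 11: PC=3 idx=0 pred=T actual=N -> ctr[0]=1
Ev 12: PC=2 idx=2 pred=N actual=N -> ctr[2]=0
Ev 13: PC=3 idx=0 pred=N actual=T -> ctr[0]=2
Ev 14: PC=6 idx=0 pred=T actual=N -> ctr[0]=1

Answer: N N N N N N N T N N T N N T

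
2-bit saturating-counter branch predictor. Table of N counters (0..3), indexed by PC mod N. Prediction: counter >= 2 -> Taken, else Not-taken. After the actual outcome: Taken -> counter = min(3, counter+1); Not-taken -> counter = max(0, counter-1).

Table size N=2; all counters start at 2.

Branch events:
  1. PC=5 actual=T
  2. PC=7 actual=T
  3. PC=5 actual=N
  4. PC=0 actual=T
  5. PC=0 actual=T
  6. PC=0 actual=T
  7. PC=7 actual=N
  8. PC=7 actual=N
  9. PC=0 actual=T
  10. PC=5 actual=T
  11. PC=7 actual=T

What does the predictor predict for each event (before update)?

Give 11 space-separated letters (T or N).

Answer: T T T T T T T N T N N

Derivation:
Ev 1: PC=5 idx=1 pred=T actual=T -> ctr[1]=3
Ev 2: PC=7 idx=1 pred=T actual=T -> ctr[1]=3
Ev 3: PC=5 idx=1 pred=T actual=N -> ctr[1]=2
Ev 4: PC=0 idx=0 pred=T actual=T -> ctr[0]=3
Ev 5: PC=0 idx=0 pred=T actual=T -> ctr[0]=3
Ev 6: PC=0 idx=0 pred=T actual=T -> ctr[0]=3
Ev 7: PC=7 idx=1 pred=T actual=N -> ctr[1]=1
Ev 8: PC=7 idx=1 pred=N actual=N -> ctr[1]=0
Ev 9: PC=0 idx=0 pred=T actual=T -> ctr[0]=3
Ev 10: PC=5 idx=1 pred=N actual=T -> ctr[1]=1
Ev 11: PC=7 idx=1 pred=N actual=T -> ctr[1]=2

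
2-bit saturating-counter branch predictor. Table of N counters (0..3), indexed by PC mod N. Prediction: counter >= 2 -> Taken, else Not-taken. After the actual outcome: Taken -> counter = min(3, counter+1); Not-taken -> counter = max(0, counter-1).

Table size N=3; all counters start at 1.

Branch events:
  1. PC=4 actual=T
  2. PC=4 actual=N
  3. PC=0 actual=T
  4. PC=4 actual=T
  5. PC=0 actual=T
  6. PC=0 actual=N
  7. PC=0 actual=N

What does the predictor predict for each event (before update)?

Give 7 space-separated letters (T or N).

Answer: N T N N T T T

Derivation:
Ev 1: PC=4 idx=1 pred=N actual=T -> ctr[1]=2
Ev 2: PC=4 idx=1 pred=T actual=N -> ctr[1]=1
Ev 3: PC=0 idx=0 pred=N actual=T -> ctr[0]=2
Ev 4: PC=4 idx=1 pred=N actual=T -> ctr[1]=2
Ev 5: PC=0 idx=0 pred=T actual=T -> ctr[0]=3
Ev 6: PC=0 idx=0 pred=T actual=N -> ctr[0]=2
Ev 7: PC=0 idx=0 pred=T actual=N -> ctr[0]=1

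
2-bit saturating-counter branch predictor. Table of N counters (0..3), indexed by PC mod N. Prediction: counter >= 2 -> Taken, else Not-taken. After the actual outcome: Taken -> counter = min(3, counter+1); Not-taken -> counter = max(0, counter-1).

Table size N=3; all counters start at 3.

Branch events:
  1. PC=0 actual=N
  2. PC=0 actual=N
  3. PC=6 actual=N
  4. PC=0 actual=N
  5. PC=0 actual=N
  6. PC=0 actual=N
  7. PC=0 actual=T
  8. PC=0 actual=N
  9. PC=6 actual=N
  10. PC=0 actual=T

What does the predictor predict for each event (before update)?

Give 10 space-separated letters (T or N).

Ev 1: PC=0 idx=0 pred=T actual=N -> ctr[0]=2
Ev 2: PC=0 idx=0 pred=T actual=N -> ctr[0]=1
Ev 3: PC=6 idx=0 pred=N actual=N -> ctr[0]=0
Ev 4: PC=0 idx=0 pred=N actual=N -> ctr[0]=0
Ev 5: PC=0 idx=0 pred=N actual=N -> ctr[0]=0
Ev 6: PC=0 idx=0 pred=N actual=N -> ctr[0]=0
Ev 7: PC=0 idx=0 pred=N actual=T -> ctr[0]=1
Ev 8: PC=0 idx=0 pred=N actual=N -> ctr[0]=0
Ev 9: PC=6 idx=0 pred=N actual=N -> ctr[0]=0
Ev 10: PC=0 idx=0 pred=N actual=T -> ctr[0]=1

Answer: T T N N N N N N N N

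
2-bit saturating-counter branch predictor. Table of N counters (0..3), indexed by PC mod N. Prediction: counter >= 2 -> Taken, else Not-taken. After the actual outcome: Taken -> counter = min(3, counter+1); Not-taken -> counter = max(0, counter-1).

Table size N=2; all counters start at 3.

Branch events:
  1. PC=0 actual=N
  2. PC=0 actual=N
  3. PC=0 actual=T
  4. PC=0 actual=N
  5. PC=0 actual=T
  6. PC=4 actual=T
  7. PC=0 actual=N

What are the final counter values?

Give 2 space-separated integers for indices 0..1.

Answer: 2 3

Derivation:
Ev 1: PC=0 idx=0 pred=T actual=N -> ctr[0]=2
Ev 2: PC=0 idx=0 pred=T actual=N -> ctr[0]=1
Ev 3: PC=0 idx=0 pred=N actual=T -> ctr[0]=2
Ev 4: PC=0 idx=0 pred=T actual=N -> ctr[0]=1
Ev 5: PC=0 idx=0 pred=N actual=T -> ctr[0]=2
Ev 6: PC=4 idx=0 pred=T actual=T -> ctr[0]=3
Ev 7: PC=0 idx=0 pred=T actual=N -> ctr[0]=2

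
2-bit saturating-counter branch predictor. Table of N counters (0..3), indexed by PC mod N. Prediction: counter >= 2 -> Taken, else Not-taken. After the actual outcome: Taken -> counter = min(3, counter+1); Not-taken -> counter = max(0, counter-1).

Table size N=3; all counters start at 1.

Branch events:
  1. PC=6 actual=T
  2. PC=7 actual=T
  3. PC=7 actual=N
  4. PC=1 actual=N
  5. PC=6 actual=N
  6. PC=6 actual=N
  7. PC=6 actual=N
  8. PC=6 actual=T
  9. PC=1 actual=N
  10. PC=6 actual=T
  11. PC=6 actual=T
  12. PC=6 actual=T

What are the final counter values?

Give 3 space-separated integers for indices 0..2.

Answer: 3 0 1

Derivation:
Ev 1: PC=6 idx=0 pred=N actual=T -> ctr[0]=2
Ev 2: PC=7 idx=1 pred=N actual=T -> ctr[1]=2
Ev 3: PC=7 idx=1 pred=T actual=N -> ctr[1]=1
Ev 4: PC=1 idx=1 pred=N actual=N -> ctr[1]=0
Ev 5: PC=6 idx=0 pred=T actual=N -> ctr[0]=1
Ev 6: PC=6 idx=0 pred=N actual=N -> ctr[0]=0
Ev 7: PC=6 idx=0 pred=N actual=N -> ctr[0]=0
Ev 8: PC=6 idx=0 pred=N actual=T -> ctr[0]=1
Ev 9: PC=1 idx=1 pred=N actual=N -> ctr[1]=0
Ev 10: PC=6 idx=0 pred=N actual=T -> ctr[0]=2
Ev 11: PC=6 idx=0 pred=T actual=T -> ctr[0]=3
Ev 12: PC=6 idx=0 pred=T actual=T -> ctr[0]=3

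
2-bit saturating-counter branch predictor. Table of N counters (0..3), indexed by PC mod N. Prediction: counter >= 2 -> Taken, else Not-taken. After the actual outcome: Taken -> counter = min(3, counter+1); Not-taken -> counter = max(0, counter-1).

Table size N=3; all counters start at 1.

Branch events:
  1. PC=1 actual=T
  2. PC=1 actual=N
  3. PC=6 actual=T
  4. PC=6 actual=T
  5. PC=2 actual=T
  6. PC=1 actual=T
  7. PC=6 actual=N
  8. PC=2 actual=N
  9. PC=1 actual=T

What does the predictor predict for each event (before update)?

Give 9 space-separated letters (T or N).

Answer: N T N T N N T T T

Derivation:
Ev 1: PC=1 idx=1 pred=N actual=T -> ctr[1]=2
Ev 2: PC=1 idx=1 pred=T actual=N -> ctr[1]=1
Ev 3: PC=6 idx=0 pred=N actual=T -> ctr[0]=2
Ev 4: PC=6 idx=0 pred=T actual=T -> ctr[0]=3
Ev 5: PC=2 idx=2 pred=N actual=T -> ctr[2]=2
Ev 6: PC=1 idx=1 pred=N actual=T -> ctr[1]=2
Ev 7: PC=6 idx=0 pred=T actual=N -> ctr[0]=2
Ev 8: PC=2 idx=2 pred=T actual=N -> ctr[2]=1
Ev 9: PC=1 idx=1 pred=T actual=T -> ctr[1]=3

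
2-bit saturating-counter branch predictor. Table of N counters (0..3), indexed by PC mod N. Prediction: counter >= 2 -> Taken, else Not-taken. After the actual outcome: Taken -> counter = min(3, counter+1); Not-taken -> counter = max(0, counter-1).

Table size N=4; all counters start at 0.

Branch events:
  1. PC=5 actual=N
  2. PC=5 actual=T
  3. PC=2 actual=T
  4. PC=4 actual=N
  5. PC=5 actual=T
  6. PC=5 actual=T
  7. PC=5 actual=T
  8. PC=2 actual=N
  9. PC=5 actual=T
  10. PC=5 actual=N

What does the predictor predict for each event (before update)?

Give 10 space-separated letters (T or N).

Answer: N N N N N T T N T T

Derivation:
Ev 1: PC=5 idx=1 pred=N actual=N -> ctr[1]=0
Ev 2: PC=5 idx=1 pred=N actual=T -> ctr[1]=1
Ev 3: PC=2 idx=2 pred=N actual=T -> ctr[2]=1
Ev 4: PC=4 idx=0 pred=N actual=N -> ctr[0]=0
Ev 5: PC=5 idx=1 pred=N actual=T -> ctr[1]=2
Ev 6: PC=5 idx=1 pred=T actual=T -> ctr[1]=3
Ev 7: PC=5 idx=1 pred=T actual=T -> ctr[1]=3
Ev 8: PC=2 idx=2 pred=N actual=N -> ctr[2]=0
Ev 9: PC=5 idx=1 pred=T actual=T -> ctr[1]=3
Ev 10: PC=5 idx=1 pred=T actual=N -> ctr[1]=2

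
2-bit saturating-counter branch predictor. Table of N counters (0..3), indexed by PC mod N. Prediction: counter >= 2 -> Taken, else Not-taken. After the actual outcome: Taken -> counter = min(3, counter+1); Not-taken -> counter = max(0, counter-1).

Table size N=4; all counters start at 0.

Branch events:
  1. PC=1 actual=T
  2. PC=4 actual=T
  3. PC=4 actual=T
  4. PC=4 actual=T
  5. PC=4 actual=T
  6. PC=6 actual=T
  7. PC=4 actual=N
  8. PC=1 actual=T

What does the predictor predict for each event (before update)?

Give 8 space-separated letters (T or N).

Answer: N N N T T N T N

Derivation:
Ev 1: PC=1 idx=1 pred=N actual=T -> ctr[1]=1
Ev 2: PC=4 idx=0 pred=N actual=T -> ctr[0]=1
Ev 3: PC=4 idx=0 pred=N actual=T -> ctr[0]=2
Ev 4: PC=4 idx=0 pred=T actual=T -> ctr[0]=3
Ev 5: PC=4 idx=0 pred=T actual=T -> ctr[0]=3
Ev 6: PC=6 idx=2 pred=N actual=T -> ctr[2]=1
Ev 7: PC=4 idx=0 pred=T actual=N -> ctr[0]=2
Ev 8: PC=1 idx=1 pred=N actual=T -> ctr[1]=2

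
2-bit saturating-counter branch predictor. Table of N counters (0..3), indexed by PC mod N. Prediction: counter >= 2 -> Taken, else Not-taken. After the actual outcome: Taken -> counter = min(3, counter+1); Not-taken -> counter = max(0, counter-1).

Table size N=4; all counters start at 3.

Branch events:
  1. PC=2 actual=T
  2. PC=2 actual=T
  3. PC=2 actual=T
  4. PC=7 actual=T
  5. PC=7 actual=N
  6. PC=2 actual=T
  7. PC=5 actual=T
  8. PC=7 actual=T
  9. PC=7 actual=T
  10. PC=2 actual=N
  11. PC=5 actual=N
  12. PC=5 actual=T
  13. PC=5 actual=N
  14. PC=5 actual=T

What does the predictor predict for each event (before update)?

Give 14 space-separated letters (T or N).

Answer: T T T T T T T T T T T T T T

Derivation:
Ev 1: PC=2 idx=2 pred=T actual=T -> ctr[2]=3
Ev 2: PC=2 idx=2 pred=T actual=T -> ctr[2]=3
Ev 3: PC=2 idx=2 pred=T actual=T -> ctr[2]=3
Ev 4: PC=7 idx=3 pred=T actual=T -> ctr[3]=3
Ev 5: PC=7 idx=3 pred=T actual=N -> ctr[3]=2
Ev 6: PC=2 idx=2 pred=T actual=T -> ctr[2]=3
Ev 7: PC=5 idx=1 pred=T actual=T -> ctr[1]=3
Ev 8: PC=7 idx=3 pred=T actual=T -> ctr[3]=3
Ev 9: PC=7 idx=3 pred=T actual=T -> ctr[3]=3
Ev 10: PC=2 idx=2 pred=T actual=N -> ctr[2]=2
Ev 11: PC=5 idx=1 pred=T actual=N -> ctr[1]=2
Ev 12: PC=5 idx=1 pred=T actual=T -> ctr[1]=3
Ev 13: PC=5 idx=1 pred=T actual=N -> ctr[1]=2
Ev 14: PC=5 idx=1 pred=T actual=T -> ctr[1]=3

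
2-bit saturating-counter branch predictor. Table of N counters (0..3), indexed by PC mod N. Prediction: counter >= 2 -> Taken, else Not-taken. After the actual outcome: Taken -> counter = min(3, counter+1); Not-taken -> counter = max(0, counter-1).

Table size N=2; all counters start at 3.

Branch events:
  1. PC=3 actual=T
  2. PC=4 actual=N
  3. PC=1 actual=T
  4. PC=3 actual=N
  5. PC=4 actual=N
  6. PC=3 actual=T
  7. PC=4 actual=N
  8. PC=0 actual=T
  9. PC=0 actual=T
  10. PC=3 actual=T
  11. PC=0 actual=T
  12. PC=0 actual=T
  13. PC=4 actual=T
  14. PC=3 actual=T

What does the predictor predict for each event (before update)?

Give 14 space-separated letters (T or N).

Answer: T T T T T T N N N T T T T T

Derivation:
Ev 1: PC=3 idx=1 pred=T actual=T -> ctr[1]=3
Ev 2: PC=4 idx=0 pred=T actual=N -> ctr[0]=2
Ev 3: PC=1 idx=1 pred=T actual=T -> ctr[1]=3
Ev 4: PC=3 idx=1 pred=T actual=N -> ctr[1]=2
Ev 5: PC=4 idx=0 pred=T actual=N -> ctr[0]=1
Ev 6: PC=3 idx=1 pred=T actual=T -> ctr[1]=3
Ev 7: PC=4 idx=0 pred=N actual=N -> ctr[0]=0
Ev 8: PC=0 idx=0 pred=N actual=T -> ctr[0]=1
Ev 9: PC=0 idx=0 pred=N actual=T -> ctr[0]=2
Ev 10: PC=3 idx=1 pred=T actual=T -> ctr[1]=3
Ev 11: PC=0 idx=0 pred=T actual=T -> ctr[0]=3
Ev 12: PC=0 idx=0 pred=T actual=T -> ctr[0]=3
Ev 13: PC=4 idx=0 pred=T actual=T -> ctr[0]=3
Ev 14: PC=3 idx=1 pred=T actual=T -> ctr[1]=3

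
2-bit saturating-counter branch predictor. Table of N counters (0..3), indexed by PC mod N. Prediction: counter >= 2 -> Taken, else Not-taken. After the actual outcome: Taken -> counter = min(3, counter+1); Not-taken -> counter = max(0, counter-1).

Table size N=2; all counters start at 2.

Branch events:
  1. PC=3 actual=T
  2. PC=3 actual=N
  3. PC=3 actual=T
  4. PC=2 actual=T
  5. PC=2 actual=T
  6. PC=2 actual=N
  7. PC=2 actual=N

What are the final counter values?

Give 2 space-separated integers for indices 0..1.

Ev 1: PC=3 idx=1 pred=T actual=T -> ctr[1]=3
Ev 2: PC=3 idx=1 pred=T actual=N -> ctr[1]=2
Ev 3: PC=3 idx=1 pred=T actual=T -> ctr[1]=3
Ev 4: PC=2 idx=0 pred=T actual=T -> ctr[0]=3
Ev 5: PC=2 idx=0 pred=T actual=T -> ctr[0]=3
Ev 6: PC=2 idx=0 pred=T actual=N -> ctr[0]=2
Ev 7: PC=2 idx=0 pred=T actual=N -> ctr[0]=1

Answer: 1 3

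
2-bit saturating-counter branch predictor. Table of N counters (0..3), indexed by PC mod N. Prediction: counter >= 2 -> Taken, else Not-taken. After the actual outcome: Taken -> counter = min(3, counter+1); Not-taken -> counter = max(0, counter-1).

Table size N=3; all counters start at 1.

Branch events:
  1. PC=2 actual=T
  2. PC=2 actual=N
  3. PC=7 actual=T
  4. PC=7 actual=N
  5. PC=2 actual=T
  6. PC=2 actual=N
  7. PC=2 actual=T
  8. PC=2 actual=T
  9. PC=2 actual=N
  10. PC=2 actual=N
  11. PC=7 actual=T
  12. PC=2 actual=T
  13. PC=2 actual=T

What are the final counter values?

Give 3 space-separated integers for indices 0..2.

Ev 1: PC=2 idx=2 pred=N actual=T -> ctr[2]=2
Ev 2: PC=2 idx=2 pred=T actual=N -> ctr[2]=1
Ev 3: PC=7 idx=1 pred=N actual=T -> ctr[1]=2
Ev 4: PC=7 idx=1 pred=T actual=N -> ctr[1]=1
Ev 5: PC=2 idx=2 pred=N actual=T -> ctr[2]=2
Ev 6: PC=2 idx=2 pred=T actual=N -> ctr[2]=1
Ev 7: PC=2 idx=2 pred=N actual=T -> ctr[2]=2
Ev 8: PC=2 idx=2 pred=T actual=T -> ctr[2]=3
Ev 9: PC=2 idx=2 pred=T actual=N -> ctr[2]=2
Ev 10: PC=2 idx=2 pred=T actual=N -> ctr[2]=1
Ev 11: PC=7 idx=1 pred=N actual=T -> ctr[1]=2
Ev 12: PC=2 idx=2 pred=N actual=T -> ctr[2]=2
Ev 13: PC=2 idx=2 pred=T actual=T -> ctr[2]=3

Answer: 1 2 3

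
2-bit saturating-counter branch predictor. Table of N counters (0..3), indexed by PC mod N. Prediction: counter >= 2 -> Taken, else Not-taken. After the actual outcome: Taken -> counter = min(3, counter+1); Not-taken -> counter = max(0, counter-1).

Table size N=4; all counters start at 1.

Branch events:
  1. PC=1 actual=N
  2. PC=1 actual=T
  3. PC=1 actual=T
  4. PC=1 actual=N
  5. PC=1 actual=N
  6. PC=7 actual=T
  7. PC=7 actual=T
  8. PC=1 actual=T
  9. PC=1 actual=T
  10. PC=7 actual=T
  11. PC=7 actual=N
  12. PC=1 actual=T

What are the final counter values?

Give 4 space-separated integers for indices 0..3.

Answer: 1 3 1 2

Derivation:
Ev 1: PC=1 idx=1 pred=N actual=N -> ctr[1]=0
Ev 2: PC=1 idx=1 pred=N actual=T -> ctr[1]=1
Ev 3: PC=1 idx=1 pred=N actual=T -> ctr[1]=2
Ev 4: PC=1 idx=1 pred=T actual=N -> ctr[1]=1
Ev 5: PC=1 idx=1 pred=N actual=N -> ctr[1]=0
Ev 6: PC=7 idx=3 pred=N actual=T -> ctr[3]=2
Ev 7: PC=7 idx=3 pred=T actual=T -> ctr[3]=3
Ev 8: PC=1 idx=1 pred=N actual=T -> ctr[1]=1
Ev 9: PC=1 idx=1 pred=N actual=T -> ctr[1]=2
Ev 10: PC=7 idx=3 pred=T actual=T -> ctr[3]=3
Ev 11: PC=7 idx=3 pred=T actual=N -> ctr[3]=2
Ev 12: PC=1 idx=1 pred=T actual=T -> ctr[1]=3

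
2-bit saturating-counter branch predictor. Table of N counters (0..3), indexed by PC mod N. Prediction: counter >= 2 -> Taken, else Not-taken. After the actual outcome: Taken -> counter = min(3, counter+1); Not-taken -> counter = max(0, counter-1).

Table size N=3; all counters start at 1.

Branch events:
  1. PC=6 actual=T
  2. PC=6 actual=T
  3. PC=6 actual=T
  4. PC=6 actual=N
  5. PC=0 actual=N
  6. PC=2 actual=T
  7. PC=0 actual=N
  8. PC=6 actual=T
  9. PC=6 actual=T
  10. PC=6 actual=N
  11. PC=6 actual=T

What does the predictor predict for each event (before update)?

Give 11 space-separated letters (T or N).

Ev 1: PC=6 idx=0 pred=N actual=T -> ctr[0]=2
Ev 2: PC=6 idx=0 pred=T actual=T -> ctr[0]=3
Ev 3: PC=6 idx=0 pred=T actual=T -> ctr[0]=3
Ev 4: PC=6 idx=0 pred=T actual=N -> ctr[0]=2
Ev 5: PC=0 idx=0 pred=T actual=N -> ctr[0]=1
Ev 6: PC=2 idx=2 pred=N actual=T -> ctr[2]=2
Ev 7: PC=0 idx=0 pred=N actual=N -> ctr[0]=0
Ev 8: PC=6 idx=0 pred=N actual=T -> ctr[0]=1
Ev 9: PC=6 idx=0 pred=N actual=T -> ctr[0]=2
Ev 10: PC=6 idx=0 pred=T actual=N -> ctr[0]=1
Ev 11: PC=6 idx=0 pred=N actual=T -> ctr[0]=2

Answer: N T T T T N N N N T N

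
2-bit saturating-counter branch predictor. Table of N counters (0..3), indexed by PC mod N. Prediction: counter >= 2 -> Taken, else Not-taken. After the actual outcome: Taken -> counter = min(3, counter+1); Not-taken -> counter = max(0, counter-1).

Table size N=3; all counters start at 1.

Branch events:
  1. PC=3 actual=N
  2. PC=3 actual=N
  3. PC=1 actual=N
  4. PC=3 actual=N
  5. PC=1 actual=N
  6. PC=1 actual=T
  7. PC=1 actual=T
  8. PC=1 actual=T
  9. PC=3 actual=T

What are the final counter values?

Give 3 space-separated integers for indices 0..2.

Answer: 1 3 1

Derivation:
Ev 1: PC=3 idx=0 pred=N actual=N -> ctr[0]=0
Ev 2: PC=3 idx=0 pred=N actual=N -> ctr[0]=0
Ev 3: PC=1 idx=1 pred=N actual=N -> ctr[1]=0
Ev 4: PC=3 idx=0 pred=N actual=N -> ctr[0]=0
Ev 5: PC=1 idx=1 pred=N actual=N -> ctr[1]=0
Ev 6: PC=1 idx=1 pred=N actual=T -> ctr[1]=1
Ev 7: PC=1 idx=1 pred=N actual=T -> ctr[1]=2
Ev 8: PC=1 idx=1 pred=T actual=T -> ctr[1]=3
Ev 9: PC=3 idx=0 pred=N actual=T -> ctr[0]=1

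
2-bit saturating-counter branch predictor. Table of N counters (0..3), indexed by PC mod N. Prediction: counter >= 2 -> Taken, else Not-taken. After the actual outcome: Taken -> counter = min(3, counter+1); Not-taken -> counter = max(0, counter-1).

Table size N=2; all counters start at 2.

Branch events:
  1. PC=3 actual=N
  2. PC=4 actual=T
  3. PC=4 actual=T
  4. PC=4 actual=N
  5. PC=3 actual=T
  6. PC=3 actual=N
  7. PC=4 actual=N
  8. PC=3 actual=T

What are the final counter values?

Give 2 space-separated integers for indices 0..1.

Ev 1: PC=3 idx=1 pred=T actual=N -> ctr[1]=1
Ev 2: PC=4 idx=0 pred=T actual=T -> ctr[0]=3
Ev 3: PC=4 idx=0 pred=T actual=T -> ctr[0]=3
Ev 4: PC=4 idx=0 pred=T actual=N -> ctr[0]=2
Ev 5: PC=3 idx=1 pred=N actual=T -> ctr[1]=2
Ev 6: PC=3 idx=1 pred=T actual=N -> ctr[1]=1
Ev 7: PC=4 idx=0 pred=T actual=N -> ctr[0]=1
Ev 8: PC=3 idx=1 pred=N actual=T -> ctr[1]=2

Answer: 1 2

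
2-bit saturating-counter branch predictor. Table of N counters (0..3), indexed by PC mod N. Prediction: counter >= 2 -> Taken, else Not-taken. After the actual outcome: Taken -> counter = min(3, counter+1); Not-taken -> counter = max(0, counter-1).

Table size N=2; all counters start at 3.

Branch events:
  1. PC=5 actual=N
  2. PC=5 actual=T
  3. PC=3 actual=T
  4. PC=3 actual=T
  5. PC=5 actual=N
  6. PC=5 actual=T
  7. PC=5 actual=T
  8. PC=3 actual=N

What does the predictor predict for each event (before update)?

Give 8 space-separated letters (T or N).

Answer: T T T T T T T T

Derivation:
Ev 1: PC=5 idx=1 pred=T actual=N -> ctr[1]=2
Ev 2: PC=5 idx=1 pred=T actual=T -> ctr[1]=3
Ev 3: PC=3 idx=1 pred=T actual=T -> ctr[1]=3
Ev 4: PC=3 idx=1 pred=T actual=T -> ctr[1]=3
Ev 5: PC=5 idx=1 pred=T actual=N -> ctr[1]=2
Ev 6: PC=5 idx=1 pred=T actual=T -> ctr[1]=3
Ev 7: PC=5 idx=1 pred=T actual=T -> ctr[1]=3
Ev 8: PC=3 idx=1 pred=T actual=N -> ctr[1]=2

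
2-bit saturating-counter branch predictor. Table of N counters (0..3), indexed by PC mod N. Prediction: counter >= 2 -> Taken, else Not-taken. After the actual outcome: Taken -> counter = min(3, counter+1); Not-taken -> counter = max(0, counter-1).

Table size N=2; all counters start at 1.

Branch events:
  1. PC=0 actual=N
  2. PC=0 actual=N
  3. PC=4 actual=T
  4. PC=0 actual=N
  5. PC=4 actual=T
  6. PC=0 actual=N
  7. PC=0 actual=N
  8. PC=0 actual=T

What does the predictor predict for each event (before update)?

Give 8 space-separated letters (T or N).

Answer: N N N N N N N N

Derivation:
Ev 1: PC=0 idx=0 pred=N actual=N -> ctr[0]=0
Ev 2: PC=0 idx=0 pred=N actual=N -> ctr[0]=0
Ev 3: PC=4 idx=0 pred=N actual=T -> ctr[0]=1
Ev 4: PC=0 idx=0 pred=N actual=N -> ctr[0]=0
Ev 5: PC=4 idx=0 pred=N actual=T -> ctr[0]=1
Ev 6: PC=0 idx=0 pred=N actual=N -> ctr[0]=0
Ev 7: PC=0 idx=0 pred=N actual=N -> ctr[0]=0
Ev 8: PC=0 idx=0 pred=N actual=T -> ctr[0]=1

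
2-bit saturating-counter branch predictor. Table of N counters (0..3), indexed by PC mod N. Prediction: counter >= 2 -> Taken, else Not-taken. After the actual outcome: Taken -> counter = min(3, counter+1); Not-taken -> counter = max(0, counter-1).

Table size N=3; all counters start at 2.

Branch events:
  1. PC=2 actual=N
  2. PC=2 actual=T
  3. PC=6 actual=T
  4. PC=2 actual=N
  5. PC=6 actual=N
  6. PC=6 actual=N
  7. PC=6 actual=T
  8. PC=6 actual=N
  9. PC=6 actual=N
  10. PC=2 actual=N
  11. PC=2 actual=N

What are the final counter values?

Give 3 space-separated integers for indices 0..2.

Answer: 0 2 0

Derivation:
Ev 1: PC=2 idx=2 pred=T actual=N -> ctr[2]=1
Ev 2: PC=2 idx=2 pred=N actual=T -> ctr[2]=2
Ev 3: PC=6 idx=0 pred=T actual=T -> ctr[0]=3
Ev 4: PC=2 idx=2 pred=T actual=N -> ctr[2]=1
Ev 5: PC=6 idx=0 pred=T actual=N -> ctr[0]=2
Ev 6: PC=6 idx=0 pred=T actual=N -> ctr[0]=1
Ev 7: PC=6 idx=0 pred=N actual=T -> ctr[0]=2
Ev 8: PC=6 idx=0 pred=T actual=N -> ctr[0]=1
Ev 9: PC=6 idx=0 pred=N actual=N -> ctr[0]=0
Ev 10: PC=2 idx=2 pred=N actual=N -> ctr[2]=0
Ev 11: PC=2 idx=2 pred=N actual=N -> ctr[2]=0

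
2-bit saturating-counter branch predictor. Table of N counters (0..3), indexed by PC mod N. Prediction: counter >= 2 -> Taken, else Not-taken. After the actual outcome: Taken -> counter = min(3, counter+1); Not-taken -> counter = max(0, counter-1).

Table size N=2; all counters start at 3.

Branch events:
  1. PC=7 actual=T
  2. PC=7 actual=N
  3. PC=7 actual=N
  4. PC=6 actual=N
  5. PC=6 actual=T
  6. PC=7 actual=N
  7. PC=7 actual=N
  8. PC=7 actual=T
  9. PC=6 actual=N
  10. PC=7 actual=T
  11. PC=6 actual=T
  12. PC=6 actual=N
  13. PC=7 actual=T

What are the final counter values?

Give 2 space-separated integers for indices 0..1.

Answer: 2 3

Derivation:
Ev 1: PC=7 idx=1 pred=T actual=T -> ctr[1]=3
Ev 2: PC=7 idx=1 pred=T actual=N -> ctr[1]=2
Ev 3: PC=7 idx=1 pred=T actual=N -> ctr[1]=1
Ev 4: PC=6 idx=0 pred=T actual=N -> ctr[0]=2
Ev 5: PC=6 idx=0 pred=T actual=T -> ctr[0]=3
Ev 6: PC=7 idx=1 pred=N actual=N -> ctr[1]=0
Ev 7: PC=7 idx=1 pred=N actual=N -> ctr[1]=0
Ev 8: PC=7 idx=1 pred=N actual=T -> ctr[1]=1
Ev 9: PC=6 idx=0 pred=T actual=N -> ctr[0]=2
Ev 10: PC=7 idx=1 pred=N actual=T -> ctr[1]=2
Ev 11: PC=6 idx=0 pred=T actual=T -> ctr[0]=3
Ev 12: PC=6 idx=0 pred=T actual=N -> ctr[0]=2
Ev 13: PC=7 idx=1 pred=T actual=T -> ctr[1]=3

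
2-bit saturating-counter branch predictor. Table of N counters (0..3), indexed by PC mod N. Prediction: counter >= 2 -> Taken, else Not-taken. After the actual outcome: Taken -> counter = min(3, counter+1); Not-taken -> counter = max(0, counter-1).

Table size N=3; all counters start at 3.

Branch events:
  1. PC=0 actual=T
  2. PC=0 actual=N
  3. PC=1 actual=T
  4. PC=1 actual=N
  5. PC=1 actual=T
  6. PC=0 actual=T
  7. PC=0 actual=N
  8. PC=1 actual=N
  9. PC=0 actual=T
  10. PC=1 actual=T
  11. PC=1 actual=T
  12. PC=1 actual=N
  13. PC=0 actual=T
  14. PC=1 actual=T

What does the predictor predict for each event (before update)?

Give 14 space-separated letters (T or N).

Answer: T T T T T T T T T T T T T T

Derivation:
Ev 1: PC=0 idx=0 pred=T actual=T -> ctr[0]=3
Ev 2: PC=0 idx=0 pred=T actual=N -> ctr[0]=2
Ev 3: PC=1 idx=1 pred=T actual=T -> ctr[1]=3
Ev 4: PC=1 idx=1 pred=T actual=N -> ctr[1]=2
Ev 5: PC=1 idx=1 pred=T actual=T -> ctr[1]=3
Ev 6: PC=0 idx=0 pred=T actual=T -> ctr[0]=3
Ev 7: PC=0 idx=0 pred=T actual=N -> ctr[0]=2
Ev 8: PC=1 idx=1 pred=T actual=N -> ctr[1]=2
Ev 9: PC=0 idx=0 pred=T actual=T -> ctr[0]=3
Ev 10: PC=1 idx=1 pred=T actual=T -> ctr[1]=3
Ev 11: PC=1 idx=1 pred=T actual=T -> ctr[1]=3
Ev 12: PC=1 idx=1 pred=T actual=N -> ctr[1]=2
Ev 13: PC=0 idx=0 pred=T actual=T -> ctr[0]=3
Ev 14: PC=1 idx=1 pred=T actual=T -> ctr[1]=3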